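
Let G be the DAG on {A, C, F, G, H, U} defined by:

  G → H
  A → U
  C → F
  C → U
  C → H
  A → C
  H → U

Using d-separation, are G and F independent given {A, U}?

No — G and F are not d-separated given {A, U}.

Enumerating the 3 paths from G to F and testing each for blocking by {A, U}:
  1. G → H → U ← A → C → F — H:chain[open]; U:collider[open]; A:fork[blocks]; C:chain[open] ⇒ blocked
  2. G → H → U ← C → F — H:chain[open]; U:collider[open]; C:fork[open] ⇒ active
  3. G → H ← C → F — H:collider[open]; C:fork[open] ⇒ active
Since the path G → H → U ← C → F is active, G and F are not d-separated given {A, U}.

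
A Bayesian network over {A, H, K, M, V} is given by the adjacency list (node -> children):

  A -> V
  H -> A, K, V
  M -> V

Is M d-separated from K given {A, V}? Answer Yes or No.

No

2 paths connect M and K; each must be blocked for d-separation to hold:
Path 1: M → V ← H → K
  V is a collider and V is conditioned on, which opens it; H is a fork and H is not conditioned on — no node blocks this path, so it is active.
Path 2: M → V ← A ← H → K
  A is a chain here and A is conditioned on, so the path is blocked at A.
Because an active path exists, M and K are not d-separated.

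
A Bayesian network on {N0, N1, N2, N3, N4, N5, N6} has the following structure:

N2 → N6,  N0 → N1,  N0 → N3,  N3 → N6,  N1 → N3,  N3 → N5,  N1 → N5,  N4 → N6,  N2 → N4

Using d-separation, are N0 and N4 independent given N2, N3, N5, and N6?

Enumerating the 6 paths from N0 to N4 and testing each for blocking by {N2, N3, N5, N6}:
  1. N0 → N1 → N5 ← N3 → N6 ← N2 → N4 — N1:chain[open]; N5:collider[open]; N3:fork[blocks]; N6:collider[open]; N2:fork[blocks] ⇒ blocked
  2. N0 → N1 → N5 ← N3 → N6 ← N4 — N1:chain[open]; N5:collider[open]; N3:fork[blocks]; N6:collider[open] ⇒ blocked
  3. N0 → N1 → N3 → N6 ← N2 → N4 — N1:chain[open]; N3:chain[blocks]; N6:collider[open]; N2:fork[blocks] ⇒ blocked
  4. N0 → N1 → N3 → N6 ← N4 — N1:chain[open]; N3:chain[blocks]; N6:collider[open] ⇒ blocked
  5. N0 → N3 → N6 ← N2 → N4 — N3:chain[blocks]; N6:collider[open]; N2:fork[blocks] ⇒ blocked
  6. N0 → N3 → N6 ← N4 — N3:chain[blocks]; N6:collider[open] ⇒ blocked
All paths are blocked; N0 ⊥ N4 | {N2, N3, N5, N6} holds.

Yes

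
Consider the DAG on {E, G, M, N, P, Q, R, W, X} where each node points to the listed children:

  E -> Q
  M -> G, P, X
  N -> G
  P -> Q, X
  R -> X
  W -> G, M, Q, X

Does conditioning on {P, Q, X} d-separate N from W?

Yes

Enumerating the 6 paths from N to W and testing each for blocking by {P, Q, X}:
Path 1: N → G ← M → X ← W
  G is a collider here and neither G nor any of its descendants is conditioned on, so the collider stays closed — the path is blocked at G.
Path 2: N → G ← M → X ← P → Q ← W
  G is a collider here and neither G nor any of its descendants is conditioned on, so the collider stays closed — the path is blocked at G.
Path 3: N → G ← M ← W
  G is a collider here and neither G nor any of its descendants is conditioned on, so the collider stays closed — the path is blocked at G.
Path 4: N → G ← M → P → Q ← W
  G is a collider here and neither G nor any of its descendants is conditioned on, so the collider stays closed — the path is blocked at G.
Path 5: N → G ← M → P → X ← W
  G is a collider here and neither G nor any of its descendants is conditioned on, so the collider stays closed — the path is blocked at G.
Path 6: N → G ← W
  G is a collider here and neither G nor any of its descendants is conditioned on, so the collider stays closed — the path is blocked at G.
Every path is blocked, so N and W are d-separated given {P, Q, X}.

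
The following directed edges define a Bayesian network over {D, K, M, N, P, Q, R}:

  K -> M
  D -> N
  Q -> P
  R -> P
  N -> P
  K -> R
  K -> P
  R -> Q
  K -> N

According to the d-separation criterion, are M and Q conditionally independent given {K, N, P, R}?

We examine all 6 paths between M and Q:
Path 1: M ← K → N → P ← Q
  K is a fork here and K is conditioned on, so the path is blocked at K.
Path 2: M ← K → N → P ← R → Q
  K is a fork here and K is conditioned on, so the path is blocked at K.
Path 3: M ← K → P ← Q
  K is a fork here and K is conditioned on, so the path is blocked at K.
Path 4: M ← K → P ← R → Q
  K is a fork here and K is conditioned on, so the path is blocked at K.
Path 5: M ← K → R → Q
  K is a fork here and K is conditioned on, so the path is blocked at K.
Path 6: M ← K → R → P ← Q
  K is a fork here and K is conditioned on, so the path is blocked at K.
Since every path is blocked, d-separation holds.

Yes — M and Q are d-separated given {K, N, P, R}.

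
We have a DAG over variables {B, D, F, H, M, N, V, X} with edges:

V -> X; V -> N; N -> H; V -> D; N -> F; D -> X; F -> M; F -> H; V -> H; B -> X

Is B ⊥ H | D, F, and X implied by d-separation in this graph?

No

We examine all 6 paths between B and H:
  1. B → X ← D ← V → H — X:collider[open]; D:chain[blocks]; V:fork[open] ⇒ blocked
  2. B → X ← D ← V → N → H — X:collider[open]; D:chain[blocks]; V:fork[open]; N:chain[open] ⇒ blocked
  3. B → X ← D ← V → N → F → H — X:collider[open]; D:chain[blocks]; V:fork[open]; N:chain[open]; F:chain[blocks] ⇒ blocked
  4. B → X ← V → H — X:collider[open]; V:fork[open] ⇒ active
  5. B → X ← V → N → H — X:collider[open]; V:fork[open]; N:chain[open] ⇒ active
  6. B → X ← V → N → F → H — X:collider[open]; V:fork[open]; N:chain[open]; F:chain[blocks] ⇒ blocked
Since the path B → X ← V → H is active, B and H are not d-separated given {D, F, X}.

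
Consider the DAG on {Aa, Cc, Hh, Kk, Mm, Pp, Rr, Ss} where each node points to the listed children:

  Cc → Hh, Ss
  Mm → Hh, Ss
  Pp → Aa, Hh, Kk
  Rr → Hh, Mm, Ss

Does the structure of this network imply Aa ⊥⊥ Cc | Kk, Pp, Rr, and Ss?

Yes

There are 5 undirected paths between Aa and Cc; checking each against the conditioning set {Kk, Pp, Rr, Ss}:
Path 1: Aa ← Pp → Hh ← Cc
  Pp is a fork here and Pp is conditioned on, so the path is blocked at Pp.
Path 2: Aa ← Pp → Hh ← Mm ← Rr → Ss ← Cc
  Pp is a fork here and Pp is conditioned on, so the path is blocked at Pp.
Path 3: Aa ← Pp → Hh ← Mm → Ss ← Cc
  Pp is a fork here and Pp is conditioned on, so the path is blocked at Pp.
Path 4: Aa ← Pp → Hh ← Rr → Mm → Ss ← Cc
  Pp is a fork here and Pp is conditioned on, so the path is blocked at Pp.
Path 5: Aa ← Pp → Hh ← Rr → Ss ← Cc
  Pp is a fork here and Pp is conditioned on, so the path is blocked at Pp.
Since every path is blocked, d-separation holds.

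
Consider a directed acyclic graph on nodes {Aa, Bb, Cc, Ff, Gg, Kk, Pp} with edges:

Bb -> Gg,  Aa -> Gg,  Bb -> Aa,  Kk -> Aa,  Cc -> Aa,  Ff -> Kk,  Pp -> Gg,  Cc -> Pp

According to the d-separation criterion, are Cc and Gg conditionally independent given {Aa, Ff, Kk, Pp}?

No

We examine all 3 paths between Cc and Gg:
Path 1: Cc → Pp → Gg
  Pp is a chain here and Pp is conditioned on, so the path is blocked at Pp.
Path 2: Cc → Aa ← Bb → Gg
  Aa is a collider and Aa is conditioned on, which opens it; Bb is a fork and Bb is not conditioned on — no node blocks this path, so it is active.
Path 3: Cc → Aa → Gg
  Aa is a chain here and Aa is conditioned on, so the path is blocked at Aa.
At least one path is unblocked, so d-separation fails.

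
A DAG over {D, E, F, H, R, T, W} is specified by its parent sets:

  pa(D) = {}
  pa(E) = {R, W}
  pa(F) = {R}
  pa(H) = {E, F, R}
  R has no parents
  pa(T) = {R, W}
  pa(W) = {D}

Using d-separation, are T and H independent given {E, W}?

No — T and H are not d-separated given {E, W}.

There are 6 undirected paths between T and H; checking each against the conditioning set {E, W}:
Path 1: T ← W → E → H
  W is a fork here and W is conditioned on, so the path is blocked at W.
Path 2: T ← W → E ← R → H
  W is a fork here and W is conditioned on, so the path is blocked at W.
Path 3: T ← W → E ← R → F → H
  W is a fork here and W is conditioned on, so the path is blocked at W.
Path 4: T ← R → H
  R is a fork and R is not conditioned on — no node blocks this path, so it is active.
Path 5: T ← R → E → H
  E is a chain here and E is conditioned on, so the path is blocked at E.
Path 6: T ← R → F → H
  R is a fork and R is not conditioned on; F is a chain and F is not conditioned on — no node blocks this path, so it is active.
At least one path is unblocked, so d-separation fails.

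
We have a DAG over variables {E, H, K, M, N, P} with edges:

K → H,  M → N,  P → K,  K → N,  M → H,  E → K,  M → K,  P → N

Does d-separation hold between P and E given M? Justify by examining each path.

Yes

We examine all 4 paths between P and E:
  1. P → N ← M → H ← K ← E — N:collider[blocks]; M:fork[blocks]; H:collider[blocks]; K:chain[open] ⇒ blocked
  2. P → N ← M → K ← E — N:collider[blocks]; M:fork[blocks]; K:collider[blocks] ⇒ blocked
  3. P → N ← K ← E — N:collider[blocks]; K:chain[open] ⇒ blocked
  4. P → K ← E — K:collider[blocks] ⇒ blocked
Every path is blocked, so P and E are d-separated given {M}.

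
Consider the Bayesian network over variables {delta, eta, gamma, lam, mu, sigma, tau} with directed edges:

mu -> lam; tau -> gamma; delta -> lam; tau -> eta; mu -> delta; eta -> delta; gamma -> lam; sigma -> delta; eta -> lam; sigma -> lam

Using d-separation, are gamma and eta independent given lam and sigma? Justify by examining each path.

No — gamma and eta are not d-separated given {lam, sigma}.

5 paths connect gamma and eta; each must be blocked for d-separation to hold:
  1. gamma ← tau → eta — tau:fork[open] ⇒ active
  2. gamma → lam ← mu → delta ← eta — lam:collider[open]; mu:fork[open]; delta:collider[open] ⇒ active
  3. gamma → lam ← sigma → delta ← eta — lam:collider[open]; sigma:fork[blocks]; delta:collider[open] ⇒ blocked
  4. gamma → lam ← delta ← eta — lam:collider[open]; delta:chain[open] ⇒ active
  5. gamma → lam ← eta — lam:collider[open] ⇒ active
Since the path gamma ← tau → eta is active, gamma and eta are not d-separated given {lam, sigma}.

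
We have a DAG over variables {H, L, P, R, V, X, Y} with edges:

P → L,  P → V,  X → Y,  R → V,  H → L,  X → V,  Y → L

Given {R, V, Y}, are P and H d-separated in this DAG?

2 paths connect P and H; each must be blocked for d-separation to hold:
  1. P → L ← H — L:collider[blocks] ⇒ blocked
  2. P → V ← X → Y → L ← H — V:collider[open]; X:fork[open]; Y:chain[blocks]; L:collider[blocks] ⇒ blocked
Since every path is blocked, d-separation holds.

Yes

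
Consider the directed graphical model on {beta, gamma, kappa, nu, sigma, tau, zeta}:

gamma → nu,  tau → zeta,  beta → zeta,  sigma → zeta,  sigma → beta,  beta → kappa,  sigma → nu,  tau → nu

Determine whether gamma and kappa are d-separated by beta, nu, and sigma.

Yes — gamma and kappa are d-separated given {beta, nu, sigma}.

There are 4 undirected paths between gamma and kappa; checking each against the conditioning set {beta, nu, sigma}:
Path 1: gamma → nu ← sigma → beta → kappa
  sigma is a fork here and sigma is conditioned on, so the path is blocked at sigma.
Path 2: gamma → nu ← sigma → zeta ← beta → kappa
  sigma is a fork here and sigma is conditioned on, so the path is blocked at sigma.
Path 3: gamma → nu ← tau → zeta ← sigma → beta → kappa
  zeta is a collider here and neither zeta nor any of its descendants is conditioned on, so the collider stays closed — the path is blocked at zeta.
Path 4: gamma → nu ← tau → zeta ← beta → kappa
  zeta is a collider here and neither zeta nor any of its descendants is conditioned on, so the collider stays closed — the path is blocked at zeta.
Since every path is blocked, d-separation holds.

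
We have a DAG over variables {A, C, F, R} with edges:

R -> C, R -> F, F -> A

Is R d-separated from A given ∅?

No

There is one path between R and A:
  1. R → F → A — F:chain[open] ⇒ active
Because an active path exists, R and A are not d-separated.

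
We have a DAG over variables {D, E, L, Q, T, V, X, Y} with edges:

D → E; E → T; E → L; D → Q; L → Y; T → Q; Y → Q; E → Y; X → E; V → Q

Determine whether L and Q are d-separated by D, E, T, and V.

There are 6 undirected paths between L and Q; checking each against the conditioning set {D, E, T, V}:
Path 1: L → Y ← E → T → Q
  Y is a collider here and neither Y nor any of its descendants is conditioned on, so the collider stays closed — the path is blocked at Y.
Path 2: L → Y ← E ← D → Q
  Y is a collider here and neither Y nor any of its descendants is conditioned on, so the collider stays closed — the path is blocked at Y.
Path 3: L → Y → Q
  Y is a chain and Y is not conditioned on — no node blocks this path, so it is active.
Path 4: L ← E → Y → Q
  E is a fork here and E is conditioned on, so the path is blocked at E.
Path 5: L ← E → T → Q
  E is a fork here and E is conditioned on, so the path is blocked at E.
Path 6: L ← E ← D → Q
  E is a chain here and E is conditioned on, so the path is blocked at E.
At least one path is unblocked, so d-separation fails.

No — L and Q are not d-separated given {D, E, T, V}.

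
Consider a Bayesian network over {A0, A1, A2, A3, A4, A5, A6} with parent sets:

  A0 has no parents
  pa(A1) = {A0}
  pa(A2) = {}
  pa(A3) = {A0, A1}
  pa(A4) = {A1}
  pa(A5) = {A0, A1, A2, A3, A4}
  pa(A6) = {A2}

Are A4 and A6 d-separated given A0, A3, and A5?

No

6 paths connect A4 and A6; each must be blocked for d-separation to hold:
Path 1: A4 ← A1 ← A0 → A3 → A5 ← A2 → A6
  A0 is a fork here and A0 is conditioned on, so the path is blocked at A0.
Path 2: A4 ← A1 ← A0 → A5 ← A2 → A6
  A0 is a fork here and A0 is conditioned on, so the path is blocked at A0.
Path 3: A4 ← A1 → A3 ← A0 → A5 ← A2 → A6
  A0 is a fork here and A0 is conditioned on, so the path is blocked at A0.
Path 4: A4 ← A1 → A3 → A5 ← A2 → A6
  A3 is a chain here and A3 is conditioned on, so the path is blocked at A3.
Path 5: A4 ← A1 → A5 ← A2 → A6
  A1 is a fork and A1 is not conditioned on; A5 is a collider and A5 is conditioned on, which opens it; A2 is a fork and A2 is not conditioned on — no node blocks this path, so it is active.
Path 6: A4 → A5 ← A2 → A6
  A5 is a collider and A5 is conditioned on, which opens it; A2 is a fork and A2 is not conditioned on — no node blocks this path, so it is active.
Because an active path exists, A4 and A6 are not d-separated.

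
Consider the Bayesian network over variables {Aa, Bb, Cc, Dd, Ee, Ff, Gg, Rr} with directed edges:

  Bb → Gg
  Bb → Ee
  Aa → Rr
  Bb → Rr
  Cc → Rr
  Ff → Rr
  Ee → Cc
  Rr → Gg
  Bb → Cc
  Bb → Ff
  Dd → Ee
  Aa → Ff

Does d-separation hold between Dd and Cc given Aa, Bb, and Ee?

Enumerating the 6 paths from Dd to Cc and testing each for blocking by {Aa, Bb, Ee}:
Path 1: Dd → Ee ← Bb → Gg ← Rr ← Cc
  Bb is a fork here and Bb is conditioned on, so the path is blocked at Bb.
Path 2: Dd → Ee ← Bb → Ff ← Aa → Rr ← Cc
  Bb is a fork here and Bb is conditioned on, so the path is blocked at Bb.
Path 3: Dd → Ee ← Bb → Ff → Rr ← Cc
  Bb is a fork here and Bb is conditioned on, so the path is blocked at Bb.
Path 4: Dd → Ee ← Bb → Cc
  Bb is a fork here and Bb is conditioned on, so the path is blocked at Bb.
Path 5: Dd → Ee ← Bb → Rr ← Cc
  Bb is a fork here and Bb is conditioned on, so the path is blocked at Bb.
Path 6: Dd → Ee → Cc
  Ee is a chain here and Ee is conditioned on, so the path is blocked at Ee.
All paths are blocked; Dd ⊥ Cc | {Aa, Bb, Ee} holds.

Yes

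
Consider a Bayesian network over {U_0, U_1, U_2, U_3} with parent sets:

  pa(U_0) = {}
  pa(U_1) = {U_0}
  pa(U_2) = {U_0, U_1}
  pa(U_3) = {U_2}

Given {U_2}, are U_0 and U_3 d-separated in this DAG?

Yes — U_0 and U_3 are d-separated given {U_2}.

There are 2 undirected paths between U_0 and U_3; checking each against the conditioning set {U_2}:
Path 1: U_0 → U_1 → U_2 → U_3
  U_2 is a chain here and U_2 is conditioned on, so the path is blocked at U_2.
Path 2: U_0 → U_2 → U_3
  U_2 is a chain here and U_2 is conditioned on, so the path is blocked at U_2.
All paths are blocked; U_0 ⊥ U_3 | {U_2} holds.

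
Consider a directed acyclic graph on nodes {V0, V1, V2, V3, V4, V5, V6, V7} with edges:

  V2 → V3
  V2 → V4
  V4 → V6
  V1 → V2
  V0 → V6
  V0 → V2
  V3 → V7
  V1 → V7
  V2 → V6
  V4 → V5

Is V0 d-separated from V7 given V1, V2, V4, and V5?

6 paths connect V0 and V7; each must be blocked for d-separation to hold:
Path 1: V0 → V2 ← V1 → V7
  V1 is a fork here and V1 is conditioned on, so the path is blocked at V1.
Path 2: V0 → V2 → V3 → V7
  V2 is a chain here and V2 is conditioned on, so the path is blocked at V2.
Path 3: V0 → V6 ← V4 ← V2 ← V1 → V7
  V6 is a collider here and neither V6 nor any of its descendants is conditioned on, so the collider stays closed — the path is blocked at V6.
Path 4: V0 → V6 ← V4 ← V2 → V3 → V7
  V6 is a collider here and neither V6 nor any of its descendants is conditioned on, so the collider stays closed — the path is blocked at V6.
Path 5: V0 → V6 ← V2 ← V1 → V7
  V6 is a collider here and neither V6 nor any of its descendants is conditioned on, so the collider stays closed — the path is blocked at V6.
Path 6: V0 → V6 ← V2 → V3 → V7
  V6 is a collider here and neither V6 nor any of its descendants is conditioned on, so the collider stays closed — the path is blocked at V6.
Every path is blocked, so V0 and V7 are d-separated given {V1, V2, V4, V5}.

Yes — V0 and V7 are d-separated given {V1, V2, V4, V5}.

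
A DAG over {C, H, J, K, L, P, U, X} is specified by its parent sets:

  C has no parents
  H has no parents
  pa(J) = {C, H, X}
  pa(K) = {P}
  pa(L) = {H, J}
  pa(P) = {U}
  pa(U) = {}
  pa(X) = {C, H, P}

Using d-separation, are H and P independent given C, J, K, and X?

No

There are 5 undirected paths between H and P; checking each against the conditioning set {C, J, K, X}:
Path 1: H → J ← X ← P
  X is a chain here and X is conditioned on, so the path is blocked at X.
Path 2: H → J ← C → X ← P
  C is a fork here and C is conditioned on, so the path is blocked at C.
Path 3: H → L ← J ← X ← P
  L is a collider here and neither L nor any of its descendants is conditioned on, so the collider stays closed — the path is blocked at L.
Path 4: H → L ← J ← C → X ← P
  L is a collider here and neither L nor any of its descendants is conditioned on, so the collider stays closed — the path is blocked at L.
Path 5: H → X ← P
  X is a collider and X is conditioned on, which opens it — no node blocks this path, so it is active.
Since the path H → X ← P is active, H and P are not d-separated given {C, J, K, X}.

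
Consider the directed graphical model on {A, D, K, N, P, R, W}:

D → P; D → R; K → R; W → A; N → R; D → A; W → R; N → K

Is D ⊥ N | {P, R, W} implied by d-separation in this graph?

Enumerating the 4 paths from D to N and testing each for blocking by {P, R, W}:
Path 1: D → A ← W → R ← N
  A is a collider here and neither A nor any of its descendants is conditioned on, so the collider stays closed — the path is blocked at A.
Path 2: D → A ← W → R ← K ← N
  A is a collider here and neither A nor any of its descendants is conditioned on, so the collider stays closed — the path is blocked at A.
Path 3: D → R ← N
  R is a collider and R is conditioned on, which opens it — no node blocks this path, so it is active.
Path 4: D → R ← K ← N
  R is a collider and R is conditioned on, which opens it; K is a chain and K is not conditioned on — no node blocks this path, so it is active.
Because an active path exists, D and N are not d-separated.

No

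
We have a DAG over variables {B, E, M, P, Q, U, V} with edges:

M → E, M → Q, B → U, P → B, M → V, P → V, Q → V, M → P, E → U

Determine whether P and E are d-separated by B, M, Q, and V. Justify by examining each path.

Yes — P and E are d-separated given {B, M, Q, V}.

4 paths connect P and E; each must be blocked for d-separation to hold:
  1. P → V ← M → E — V:collider[open]; M:fork[blocks] ⇒ blocked
  2. P → V ← Q ← M → E — V:collider[open]; Q:chain[blocks]; M:fork[blocks] ⇒ blocked
  3. P ← M → E — M:fork[blocks] ⇒ blocked
  4. P → B → U ← E — B:chain[blocks]; U:collider[blocks] ⇒ blocked
Every path is blocked, so P and E are d-separated given {B, M, Q, V}.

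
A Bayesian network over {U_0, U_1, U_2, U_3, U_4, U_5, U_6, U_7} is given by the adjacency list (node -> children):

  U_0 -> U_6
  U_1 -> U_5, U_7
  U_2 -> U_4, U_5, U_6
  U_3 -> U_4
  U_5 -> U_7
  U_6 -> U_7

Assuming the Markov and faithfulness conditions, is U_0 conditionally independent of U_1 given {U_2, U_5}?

4 paths connect U_0 and U_1; each must be blocked for d-separation to hold:
Path 1: U_0 → U_6 ← U_2 → U_5 ← U_1
  U_6 is a collider here and neither U_6 nor any of its descendants is conditioned on, so the collider stays closed — the path is blocked at U_6.
Path 2: U_0 → U_6 ← U_2 → U_5 → U_7 ← U_1
  U_6 is a collider here and neither U_6 nor any of its descendants is conditioned on, so the collider stays closed — the path is blocked at U_6.
Path 3: U_0 → U_6 → U_7 ← U_5 ← U_1
  U_7 is a collider here and neither U_7 nor any of its descendants is conditioned on, so the collider stays closed — the path is blocked at U_7.
Path 4: U_0 → U_6 → U_7 ← U_1
  U_7 is a collider here and neither U_7 nor any of its descendants is conditioned on, so the collider stays closed — the path is blocked at U_7.
Every path is blocked, so U_0 and U_1 are d-separated given {U_2, U_5}.

Yes — U_0 and U_1 are d-separated given {U_2, U_5}.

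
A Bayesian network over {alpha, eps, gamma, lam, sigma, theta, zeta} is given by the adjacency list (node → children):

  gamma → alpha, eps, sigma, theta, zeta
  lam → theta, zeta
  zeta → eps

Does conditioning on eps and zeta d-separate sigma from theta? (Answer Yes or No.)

No

3 paths connect sigma and theta; each must be blocked for d-separation to hold:
Path 1: sigma ← gamma → theta
  gamma is a fork and gamma is not conditioned on — no node blocks this path, so it is active.
Path 2: sigma ← gamma → zeta ← lam → theta
  gamma is a fork and gamma is not conditioned on; zeta is a collider and zeta is conditioned on, which opens it; lam is a fork and lam is not conditioned on — no node blocks this path, so it is active.
Path 3: sigma ← gamma → eps ← zeta ← lam → theta
  zeta is a chain here and zeta is conditioned on, so the path is blocked at zeta.
At least one path is unblocked, so d-separation fails.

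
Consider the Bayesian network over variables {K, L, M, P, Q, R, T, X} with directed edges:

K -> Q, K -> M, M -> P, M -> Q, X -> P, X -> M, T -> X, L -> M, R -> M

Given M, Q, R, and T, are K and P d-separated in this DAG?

There are 4 undirected paths between K and P; checking each against the conditioning set {M, Q, R, T}:
  1. K → M ← X → P — M:collider[open]; X:fork[open] ⇒ active
  2. K → M → P — M:chain[blocks] ⇒ blocked
  3. K → Q ← M ← X → P — Q:collider[open]; M:chain[blocks]; X:fork[open] ⇒ blocked
  4. K → Q ← M → P — Q:collider[open]; M:fork[blocks] ⇒ blocked
Since the path K → M ← X → P is active, K and P are not d-separated given {M, Q, R, T}.

No — K and P are not d-separated given {M, Q, R, T}.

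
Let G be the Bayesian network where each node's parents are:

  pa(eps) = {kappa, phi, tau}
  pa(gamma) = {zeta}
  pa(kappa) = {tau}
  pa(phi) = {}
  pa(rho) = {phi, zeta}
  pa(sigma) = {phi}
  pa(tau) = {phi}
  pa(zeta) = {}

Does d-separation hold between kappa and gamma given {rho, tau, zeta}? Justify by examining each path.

Yes

We examine all 4 paths between kappa and gamma:
  1. kappa → eps ← phi → rho ← zeta → gamma — eps:collider[blocks]; phi:fork[open]; rho:collider[open]; zeta:fork[blocks] ⇒ blocked
  2. kappa → eps ← tau ← phi → rho ← zeta → gamma — eps:collider[blocks]; tau:chain[blocks]; phi:fork[open]; rho:collider[open]; zeta:fork[blocks] ⇒ blocked
  3. kappa ← tau → eps ← phi → rho ← zeta → gamma — tau:fork[blocks]; eps:collider[blocks]; phi:fork[open]; rho:collider[open]; zeta:fork[blocks] ⇒ blocked
  4. kappa ← tau ← phi → rho ← zeta → gamma — tau:chain[blocks]; phi:fork[open]; rho:collider[open]; zeta:fork[blocks] ⇒ blocked
Since every path is blocked, d-separation holds.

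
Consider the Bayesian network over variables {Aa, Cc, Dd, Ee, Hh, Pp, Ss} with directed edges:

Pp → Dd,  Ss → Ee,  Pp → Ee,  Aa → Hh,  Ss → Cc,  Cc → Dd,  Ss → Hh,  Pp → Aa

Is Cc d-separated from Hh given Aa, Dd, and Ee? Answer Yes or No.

There are 4 undirected paths between Cc and Hh; checking each against the conditioning set {Aa, Dd, Ee}:
Path 1: Cc ← Ss → Hh
  Ss is a fork and Ss is not conditioned on — no node blocks this path, so it is active.
Path 2: Cc ← Ss → Ee ← Pp → Aa → Hh
  Aa is a chain here and Aa is conditioned on, so the path is blocked at Aa.
Path 3: Cc → Dd ← Pp → Ee ← Ss → Hh
  Dd is a collider and Dd is conditioned on, which opens it; Pp is a fork and Pp is not conditioned on; Ee is a collider and Ee is conditioned on, which opens it; Ss is a fork and Ss is not conditioned on — no node blocks this path, so it is active.
Path 4: Cc → Dd ← Pp → Aa → Hh
  Aa is a chain here and Aa is conditioned on, so the path is blocked at Aa.
Because an active path exists, Cc and Hh are not d-separated.

No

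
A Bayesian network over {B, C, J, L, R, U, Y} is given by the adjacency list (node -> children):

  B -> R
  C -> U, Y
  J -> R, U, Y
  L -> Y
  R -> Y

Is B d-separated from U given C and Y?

No

Enumerating the 4 paths from B to U and testing each for blocking by {C, Y}:
Path 1: B → R → Y ← C → U
  C is a fork here and C is conditioned on, so the path is blocked at C.
Path 2: B → R → Y ← J → U
  R is a chain and R is not conditioned on; Y is a collider and Y is conditioned on, which opens it; J is a fork and J is not conditioned on — no node blocks this path, so it is active.
Path 3: B → R ← J → U
  R is a collider and its descendant Y is conditioned on, which opens it; J is a fork and J is not conditioned on — no node blocks this path, so it is active.
Path 4: B → R ← J → Y ← C → U
  C is a fork here and C is conditioned on, so the path is blocked at C.
Because an active path exists, B and U are not d-separated.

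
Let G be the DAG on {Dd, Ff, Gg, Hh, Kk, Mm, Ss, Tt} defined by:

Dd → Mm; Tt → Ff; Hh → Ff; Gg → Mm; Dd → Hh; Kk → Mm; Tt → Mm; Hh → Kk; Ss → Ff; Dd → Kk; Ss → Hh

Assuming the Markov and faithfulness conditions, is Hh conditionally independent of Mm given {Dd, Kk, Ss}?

We examine all 6 paths between Hh and Mm:
Path 1: Hh ← Dd → Mm
  Dd is a fork here and Dd is conditioned on, so the path is blocked at Dd.
Path 2: Hh ← Dd → Kk → Mm
  Dd is a fork here and Dd is conditioned on, so the path is blocked at Dd.
Path 3: Hh → Ff ← Tt → Mm
  Ff is a collider here and neither Ff nor any of its descendants is conditioned on, so the collider stays closed — the path is blocked at Ff.
Path 4: Hh ← Ss → Ff ← Tt → Mm
  Ss is a fork here and Ss is conditioned on, so the path is blocked at Ss.
Path 5: Hh → Kk ← Dd → Mm
  Dd is a fork here and Dd is conditioned on, so the path is blocked at Dd.
Path 6: Hh → Kk → Mm
  Kk is a chain here and Kk is conditioned on, so the path is blocked at Kk.
Since every path is blocked, d-separation holds.

Yes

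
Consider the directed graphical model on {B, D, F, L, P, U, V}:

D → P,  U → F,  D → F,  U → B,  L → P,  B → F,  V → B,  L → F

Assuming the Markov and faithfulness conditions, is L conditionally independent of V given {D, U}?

We examine all 4 paths between L and V:
  1. L → F ← U → B ← V — F:collider[blocks]; U:fork[blocks]; B:collider[blocks] ⇒ blocked
  2. L → F ← B ← V — F:collider[blocks]; B:chain[open] ⇒ blocked
  3. L → P ← D → F ← U → B ← V — P:collider[blocks]; D:fork[blocks]; F:collider[blocks]; U:fork[blocks]; B:collider[blocks] ⇒ blocked
  4. L → P ← D → F ← B ← V — P:collider[blocks]; D:fork[blocks]; F:collider[blocks]; B:chain[open] ⇒ blocked
All paths are blocked; L ⊥ V | {D, U} holds.

Yes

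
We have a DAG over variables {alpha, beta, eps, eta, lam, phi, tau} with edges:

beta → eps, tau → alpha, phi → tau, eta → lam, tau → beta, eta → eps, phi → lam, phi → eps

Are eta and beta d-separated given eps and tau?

No — eta and beta are not d-separated given {eps, tau}.

We examine all 4 paths between eta and beta:
Path 1: eta → lam ← phi → tau → beta
  lam is a collider here and neither lam nor any of its descendants is conditioned on, so the collider stays closed — the path is blocked at lam.
Path 2: eta → lam ← phi → eps ← beta
  lam is a collider here and neither lam nor any of its descendants is conditioned on, so the collider stays closed — the path is blocked at lam.
Path 3: eta → eps ← beta
  eps is a collider and eps is conditioned on, which opens it — no node blocks this path, so it is active.
Path 4: eta → eps ← phi → tau → beta
  tau is a chain here and tau is conditioned on, so the path is blocked at tau.
Because an active path exists, eta and beta are not d-separated.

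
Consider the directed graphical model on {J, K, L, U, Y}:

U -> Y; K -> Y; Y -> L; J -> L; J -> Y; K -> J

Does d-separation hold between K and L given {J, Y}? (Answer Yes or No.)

There are 4 undirected paths between K and L; checking each against the conditioning set {J, Y}:
Path 1: K → J → Y → L
  J is a chain here and J is conditioned on, so the path is blocked at J.
Path 2: K → J → L
  J is a chain here and J is conditioned on, so the path is blocked at J.
Path 3: K → Y ← J → L
  J is a fork here and J is conditioned on, so the path is blocked at J.
Path 4: K → Y → L
  Y is a chain here and Y is conditioned on, so the path is blocked at Y.
Since every path is blocked, d-separation holds.

Yes — K and L are d-separated given {J, Y}.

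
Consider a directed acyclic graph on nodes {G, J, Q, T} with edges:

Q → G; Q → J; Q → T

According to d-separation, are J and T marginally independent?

There is one path between J and T:
  1. J ← Q → T — Q:fork[open] ⇒ active
At least one path is unblocked, so d-separation fails.

No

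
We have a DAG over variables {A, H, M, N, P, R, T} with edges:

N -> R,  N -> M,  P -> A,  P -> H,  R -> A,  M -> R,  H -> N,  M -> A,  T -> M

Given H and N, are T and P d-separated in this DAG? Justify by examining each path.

There are 6 undirected paths between T and P; checking each against the conditioning set {H, N}:
  1. T → M → R ← N ← H ← P — M:chain[open]; R:collider[blocks]; N:chain[blocks]; H:chain[blocks] ⇒ blocked
  2. T → M → R → A ← P — M:chain[open]; R:chain[open]; A:collider[blocks] ⇒ blocked
  3. T → M ← N → R → A ← P — M:collider[blocks]; N:fork[blocks]; R:chain[open]; A:collider[blocks] ⇒ blocked
  4. T → M ← N ← H ← P — M:collider[blocks]; N:chain[blocks]; H:chain[blocks] ⇒ blocked
  5. T → M → A ← R ← N ← H ← P — M:chain[open]; A:collider[blocks]; R:chain[open]; N:chain[blocks]; H:chain[blocks] ⇒ blocked
  6. T → M → A ← P — M:chain[open]; A:collider[blocks] ⇒ blocked
Since every path is blocked, d-separation holds.

Yes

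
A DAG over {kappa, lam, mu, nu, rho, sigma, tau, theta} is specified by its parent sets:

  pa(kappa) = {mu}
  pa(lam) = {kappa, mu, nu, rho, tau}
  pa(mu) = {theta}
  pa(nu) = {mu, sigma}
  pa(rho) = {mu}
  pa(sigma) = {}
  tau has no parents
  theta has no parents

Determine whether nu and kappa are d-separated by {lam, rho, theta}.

No

There are 6 undirected paths between nu and kappa; checking each against the conditioning set {lam, rho, theta}:
  1. nu → lam ← rho ← mu → kappa — lam:collider[open]; rho:chain[blocks]; mu:fork[open] ⇒ blocked
  2. nu → lam ← mu → kappa — lam:collider[open]; mu:fork[open] ⇒ active
  3. nu → lam ← kappa — lam:collider[open] ⇒ active
  4. nu ← mu → rho → lam ← kappa — mu:fork[open]; rho:chain[blocks]; lam:collider[open] ⇒ blocked
  5. nu ← mu → lam ← kappa — mu:fork[open]; lam:collider[open] ⇒ active
  6. nu ← mu → kappa — mu:fork[open] ⇒ active
At least one path is unblocked, so d-separation fails.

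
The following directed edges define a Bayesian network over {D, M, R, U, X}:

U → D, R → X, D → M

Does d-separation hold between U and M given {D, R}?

Yes — U and M are d-separated given {D, R}.

The only undirected path from U to M is:
Path 1: U → D → M
  D is a chain here and D is conditioned on, so the path is blocked at D.
Since every path is blocked, d-separation holds.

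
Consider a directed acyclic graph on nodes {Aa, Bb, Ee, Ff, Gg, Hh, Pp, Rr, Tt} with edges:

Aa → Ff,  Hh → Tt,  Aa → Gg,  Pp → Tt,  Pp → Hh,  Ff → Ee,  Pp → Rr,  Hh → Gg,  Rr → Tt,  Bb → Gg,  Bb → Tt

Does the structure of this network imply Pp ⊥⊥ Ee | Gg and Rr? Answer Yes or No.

No

We examine all 6 paths between Pp and Ee:
Path 1: Pp → Hh → Gg ← Aa → Ff → Ee
  Hh is a chain and Hh is not conditioned on; Gg is a collider and Gg is conditioned on, which opens it; Aa is a fork and Aa is not conditioned on; Ff is a chain and Ff is not conditioned on — no node blocks this path, so it is active.
Path 2: Pp → Hh → Tt ← Bb → Gg ← Aa → Ff → Ee
  Tt is a collider here and neither Tt nor any of its descendants is conditioned on, so the collider stays closed — the path is blocked at Tt.
Path 3: Pp → Tt ← Bb → Gg ← Aa → Ff → Ee
  Tt is a collider here and neither Tt nor any of its descendants is conditioned on, so the collider stays closed — the path is blocked at Tt.
Path 4: Pp → Tt ← Hh → Gg ← Aa → Ff → Ee
  Tt is a collider here and neither Tt nor any of its descendants is conditioned on, so the collider stays closed — the path is blocked at Tt.
Path 5: Pp → Rr → Tt ← Bb → Gg ← Aa → Ff → Ee
  Rr is a chain here and Rr is conditioned on, so the path is blocked at Rr.
Path 6: Pp → Rr → Tt ← Hh → Gg ← Aa → Ff → Ee
  Rr is a chain here and Rr is conditioned on, so the path is blocked at Rr.
Because an active path exists, Pp and Ee are not d-separated.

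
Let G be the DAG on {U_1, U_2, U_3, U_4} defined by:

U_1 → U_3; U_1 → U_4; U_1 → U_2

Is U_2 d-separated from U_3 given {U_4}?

There is one path between U_2 and U_3:
Path 1: U_2 ← U_1 → U_3
  U_1 is a fork and U_1 is not conditioned on — no node blocks this path, so it is active.
At least one path is unblocked, so d-separation fails.

No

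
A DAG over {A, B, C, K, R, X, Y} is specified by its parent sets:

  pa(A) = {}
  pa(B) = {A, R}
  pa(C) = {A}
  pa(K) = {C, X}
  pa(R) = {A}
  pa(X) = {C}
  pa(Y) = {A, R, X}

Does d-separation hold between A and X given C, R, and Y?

5 paths connect A and X; each must be blocked for d-separation to hold:
Path 1: A → B ← R → Y ← X
  B is a collider here and neither B nor any of its descendants is conditioned on, so the collider stays closed — the path is blocked at B.
Path 2: A → Y ← X
  Y is a collider and Y is conditioned on, which opens it — no node blocks this path, so it is active.
Path 3: A → R → Y ← X
  R is a chain here and R is conditioned on, so the path is blocked at R.
Path 4: A → C → K ← X
  C is a chain here and C is conditioned on, so the path is blocked at C.
Path 5: A → C → X
  C is a chain here and C is conditioned on, so the path is blocked at C.
Since the path A → Y ← X is active, A and X are not d-separated given {C, R, Y}.

No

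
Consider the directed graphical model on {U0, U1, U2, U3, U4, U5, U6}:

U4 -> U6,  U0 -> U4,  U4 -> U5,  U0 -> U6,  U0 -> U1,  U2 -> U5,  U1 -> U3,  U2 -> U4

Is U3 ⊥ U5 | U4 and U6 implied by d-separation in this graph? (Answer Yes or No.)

4 paths connect U3 and U5; each must be blocked for d-separation to hold:
Path 1: U3 ← U1 ← U0 → U4 ← U2 → U5
  U1 is a chain and U1 is not conditioned on; U0 is a fork and U0 is not conditioned on; U4 is a collider and U4 is conditioned on, which opens it; U2 is a fork and U2 is not conditioned on — no node blocks this path, so it is active.
Path 2: U3 ← U1 ← U0 → U4 → U5
  U4 is a chain here and U4 is conditioned on, so the path is blocked at U4.
Path 3: U3 ← U1 ← U0 → U6 ← U4 ← U2 → U5
  U4 is a chain here and U4 is conditioned on, so the path is blocked at U4.
Path 4: U3 ← U1 ← U0 → U6 ← U4 → U5
  U4 is a fork here and U4 is conditioned on, so the path is blocked at U4.
Since the path U3 ← U1 ← U0 → U4 ← U2 → U5 is active, U3 and U5 are not d-separated given {U4, U6}.

No — U3 and U5 are not d-separated given {U4, U6}.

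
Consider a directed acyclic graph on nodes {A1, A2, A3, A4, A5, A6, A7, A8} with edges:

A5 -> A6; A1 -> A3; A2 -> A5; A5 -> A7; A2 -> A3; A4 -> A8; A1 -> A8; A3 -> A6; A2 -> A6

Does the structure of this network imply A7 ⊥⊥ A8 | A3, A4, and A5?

There are 4 undirected paths between A7 and A8; checking each against the conditioning set {A3, A4, A5}:
  1. A7 ← A5 → A6 ← A2 → A3 ← A1 → A8 — A5:fork[blocks]; A6:collider[blocks]; A2:fork[open]; A3:collider[open]; A1:fork[open] ⇒ blocked
  2. A7 ← A5 → A6 ← A3 ← A1 → A8 — A5:fork[blocks]; A6:collider[blocks]; A3:chain[blocks]; A1:fork[open] ⇒ blocked
  3. A7 ← A5 ← A2 → A6 ← A3 ← A1 → A8 — A5:chain[blocks]; A2:fork[open]; A6:collider[blocks]; A3:chain[blocks]; A1:fork[open] ⇒ blocked
  4. A7 ← A5 ← A2 → A3 ← A1 → A8 — A5:chain[blocks]; A2:fork[open]; A3:collider[open]; A1:fork[open] ⇒ blocked
All paths are blocked; A7 ⊥ A8 | {A3, A4, A5} holds.

Yes — A7 and A8 are d-separated given {A3, A4, A5}.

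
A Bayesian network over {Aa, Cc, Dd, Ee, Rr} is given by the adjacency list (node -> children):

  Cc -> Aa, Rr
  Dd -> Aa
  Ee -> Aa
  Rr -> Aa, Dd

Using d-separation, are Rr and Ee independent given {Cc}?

There are 3 undirected paths between Rr and Ee; checking each against the conditioning set {Cc}:
Path 1: Rr ← Cc → Aa ← Ee
  Cc is a fork here and Cc is conditioned on, so the path is blocked at Cc.
Path 2: Rr → Dd → Aa ← Ee
  Aa is a collider here and neither Aa nor any of its descendants is conditioned on, so the collider stays closed — the path is blocked at Aa.
Path 3: Rr → Aa ← Ee
  Aa is a collider here and neither Aa nor any of its descendants is conditioned on, so the collider stays closed — the path is blocked at Aa.
Every path is blocked, so Rr and Ee are d-separated given {Cc}.

Yes — Rr and Ee are d-separated given {Cc}.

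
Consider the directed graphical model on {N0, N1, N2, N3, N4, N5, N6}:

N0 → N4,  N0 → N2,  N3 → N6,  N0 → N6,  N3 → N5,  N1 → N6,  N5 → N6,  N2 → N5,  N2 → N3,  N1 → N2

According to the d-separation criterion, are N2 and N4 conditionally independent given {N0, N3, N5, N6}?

Enumerating the 6 paths from N2 to N4 and testing each for blocking by {N0, N3, N5, N6}:
Path 1: N2 ← N1 → N6 ← N0 → N4
  N0 is a fork here and N0 is conditioned on, so the path is blocked at N0.
Path 2: N2 → N5 ← N3 → N6 ← N0 → N4
  N3 is a fork here and N3 is conditioned on, so the path is blocked at N3.
Path 3: N2 → N5 → N6 ← N0 → N4
  N5 is a chain here and N5 is conditioned on, so the path is blocked at N5.
Path 4: N2 → N3 → N5 → N6 ← N0 → N4
  N3 is a chain here and N3 is conditioned on, so the path is blocked at N3.
Path 5: N2 → N3 → N6 ← N0 → N4
  N3 is a chain here and N3 is conditioned on, so the path is blocked at N3.
Path 6: N2 ← N0 → N4
  N0 is a fork here and N0 is conditioned on, so the path is blocked at N0.
Since every path is blocked, d-separation holds.

Yes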